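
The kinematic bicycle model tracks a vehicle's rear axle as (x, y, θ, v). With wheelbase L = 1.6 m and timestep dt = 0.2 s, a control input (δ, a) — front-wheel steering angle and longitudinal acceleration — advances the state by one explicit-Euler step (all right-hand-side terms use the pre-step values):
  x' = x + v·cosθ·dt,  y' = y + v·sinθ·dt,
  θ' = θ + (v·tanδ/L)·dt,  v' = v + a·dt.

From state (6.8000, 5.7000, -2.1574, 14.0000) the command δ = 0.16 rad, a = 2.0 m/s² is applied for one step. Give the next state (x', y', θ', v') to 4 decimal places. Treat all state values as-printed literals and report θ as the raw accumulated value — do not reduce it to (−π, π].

x' = 6.8000 + 14.0000·cos(-2.1574)·0.2 = 5.2501
y' = 5.7000 + 14.0000·sin(-2.1574)·0.2 = 3.3681
θ' = -2.1574 + (14.0000/1.6)·tan(0.16)·0.2 = -1.8750
v' = 14.0000 + 2.0000·0.2 = 14.4000

(5.2501, 3.3681, -1.8750, 14.4000)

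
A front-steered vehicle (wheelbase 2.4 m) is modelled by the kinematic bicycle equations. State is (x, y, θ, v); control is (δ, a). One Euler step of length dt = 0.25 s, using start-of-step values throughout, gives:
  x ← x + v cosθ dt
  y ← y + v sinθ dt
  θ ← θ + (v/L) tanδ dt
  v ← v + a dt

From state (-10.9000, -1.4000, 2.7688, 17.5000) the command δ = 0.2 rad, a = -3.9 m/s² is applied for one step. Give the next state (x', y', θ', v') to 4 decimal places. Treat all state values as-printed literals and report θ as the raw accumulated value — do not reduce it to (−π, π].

(-14.9745, 0.1935, 3.1383, 16.5250)

x' = -10.9000 + 17.5000·cos(2.7688)·0.25 = -14.9745
y' = -1.4000 + 17.5000·sin(2.7688)·0.25 = 0.1935
θ' = 2.7688 + (17.5000/2.4)·tan(0.2)·0.25 = 3.1383
v' = 17.5000 − 3.9000·0.25 = 16.5250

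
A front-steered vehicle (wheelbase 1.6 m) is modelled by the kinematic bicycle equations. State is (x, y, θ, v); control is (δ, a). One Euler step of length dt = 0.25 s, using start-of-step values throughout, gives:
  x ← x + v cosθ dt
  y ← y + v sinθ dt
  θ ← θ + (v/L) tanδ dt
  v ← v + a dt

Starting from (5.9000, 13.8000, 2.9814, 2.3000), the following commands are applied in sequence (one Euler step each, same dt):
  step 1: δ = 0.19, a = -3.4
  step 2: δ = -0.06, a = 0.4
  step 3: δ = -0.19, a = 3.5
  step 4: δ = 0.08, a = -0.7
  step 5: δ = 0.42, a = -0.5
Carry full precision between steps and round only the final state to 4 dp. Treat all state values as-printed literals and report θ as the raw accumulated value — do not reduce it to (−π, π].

(3.4283, 14.1244, 3.1777, 2.1250)

after step 1 (δ=0.19, a=-3.4): (5.332362, 13.891717, 3.050515, 1.450000)
after step 2 (δ=-0.06, a=0.4): (4.971364, 13.924687, 3.036905, 1.550000)
after step 3 (δ=-0.19, a=3.5): (4.585986, 13.965180, 2.990327, 2.425000)
after step 4 (δ=0.08, a=-0.7): (3.986659, 14.056535, 3.020705, 2.250000)
after step 5 (δ=0.42, a=-0.5): (3.428264, 14.124369, 3.177703, 2.125000)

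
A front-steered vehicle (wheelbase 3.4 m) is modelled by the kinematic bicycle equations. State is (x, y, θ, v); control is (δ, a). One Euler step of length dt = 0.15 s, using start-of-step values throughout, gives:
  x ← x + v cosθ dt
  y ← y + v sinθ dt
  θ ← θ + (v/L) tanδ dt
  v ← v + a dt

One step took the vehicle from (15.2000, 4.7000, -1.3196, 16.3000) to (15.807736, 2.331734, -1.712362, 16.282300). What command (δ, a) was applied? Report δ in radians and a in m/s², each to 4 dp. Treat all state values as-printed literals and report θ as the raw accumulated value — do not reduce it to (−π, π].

a = (v'−v)/dt = (-0.017700)/0.15 = -0.1180
Δθ = θ'−θ = -0.392762;  (v·dt/L) = 16.3000·0.15/3.4 = 0.719118
tan δ = Δθ·L/(v·dt) = -0.546172  →  δ = -0.4999

δ = -0.4999, a = -0.1180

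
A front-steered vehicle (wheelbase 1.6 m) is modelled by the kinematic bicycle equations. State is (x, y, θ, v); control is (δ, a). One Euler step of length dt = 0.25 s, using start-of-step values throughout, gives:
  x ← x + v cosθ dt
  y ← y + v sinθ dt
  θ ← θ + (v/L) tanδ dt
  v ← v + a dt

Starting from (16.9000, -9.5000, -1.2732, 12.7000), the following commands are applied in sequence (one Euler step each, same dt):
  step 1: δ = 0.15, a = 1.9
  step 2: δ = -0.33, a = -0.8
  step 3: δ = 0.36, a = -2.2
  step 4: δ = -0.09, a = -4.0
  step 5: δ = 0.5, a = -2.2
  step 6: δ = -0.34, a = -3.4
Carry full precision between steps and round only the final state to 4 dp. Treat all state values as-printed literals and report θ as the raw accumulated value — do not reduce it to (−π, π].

(25.2494, -23.7918, -0.7164, 10.0250)

after step 1 (δ=0.15, a=1.9): (17.830983, -12.535440, -0.973291, 13.175000)
after step 2 (δ=-0.33, a=-0.8): (19.683987, -15.258520, -1.678411, 12.975000)
after step 3 (δ=0.36, a=-2.2): (19.335586, -18.483506, -0.915313, 12.425000)
after step 4 (δ=-0.09, a=-4.0): (21.228979, -20.945995, -1.090512, 11.425000)
after step 5 (δ=0.5, a=-2.2): (22.548654, -23.479100, -0.115277, 10.875000)
after step 6 (δ=-0.34, a=-3.4): (25.249360, -23.791816, -0.716354, 10.025000)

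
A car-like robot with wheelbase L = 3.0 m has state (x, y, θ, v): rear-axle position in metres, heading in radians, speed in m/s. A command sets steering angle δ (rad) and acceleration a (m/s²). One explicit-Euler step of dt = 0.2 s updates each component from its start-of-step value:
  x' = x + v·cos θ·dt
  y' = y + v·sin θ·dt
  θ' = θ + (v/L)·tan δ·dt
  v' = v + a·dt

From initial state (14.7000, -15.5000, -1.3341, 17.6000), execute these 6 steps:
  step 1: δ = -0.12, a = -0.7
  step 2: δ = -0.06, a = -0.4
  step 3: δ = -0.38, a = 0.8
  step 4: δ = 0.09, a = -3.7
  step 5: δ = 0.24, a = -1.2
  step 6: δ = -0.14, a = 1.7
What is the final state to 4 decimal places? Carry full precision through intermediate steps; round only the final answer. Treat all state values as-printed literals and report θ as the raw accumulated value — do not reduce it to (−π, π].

(13.1724, -35.5335, -1.7843, 16.9000)

after step 1 (δ=-0.12, a=-0.7): (15.525413, -18.921855, -1.475580, 17.460000)
after step 2 (δ=-0.06, a=-0.4): (15.857407, -22.398038, -1.545504, 17.380000)
after step 3 (δ=-0.38, a=0.8): (15.945315, -25.872926, -2.008290, 17.540000)
after step 4 (δ=0.09, a=-3.7): (14.459079, -29.050530, -1.902765, 16.800000)
after step 5 (δ=0.24, a=-1.2): (13.364039, -32.227083, -1.628682, 16.560000)
after step 6 (δ=-0.14, a=1.7): (13.172429, -35.533535, -1.784260, 16.900000)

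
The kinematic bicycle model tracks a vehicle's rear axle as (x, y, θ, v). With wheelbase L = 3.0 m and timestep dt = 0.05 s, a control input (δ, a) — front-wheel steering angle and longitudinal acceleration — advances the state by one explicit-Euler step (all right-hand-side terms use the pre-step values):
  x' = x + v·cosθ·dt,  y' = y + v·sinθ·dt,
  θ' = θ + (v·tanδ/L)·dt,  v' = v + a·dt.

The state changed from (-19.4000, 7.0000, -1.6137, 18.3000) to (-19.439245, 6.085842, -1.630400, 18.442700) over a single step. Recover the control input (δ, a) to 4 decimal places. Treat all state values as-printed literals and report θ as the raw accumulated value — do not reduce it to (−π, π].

a = (v'−v)/dt = (0.142700)/0.05 = 2.8540
Δθ = θ'−θ = -0.016700;  (v·dt/L) = 18.3000·0.05/3.0 = 0.305000
tan δ = Δθ·L/(v·dt) = -0.054754  →  δ = -0.0547

δ = -0.0547, a = 2.8540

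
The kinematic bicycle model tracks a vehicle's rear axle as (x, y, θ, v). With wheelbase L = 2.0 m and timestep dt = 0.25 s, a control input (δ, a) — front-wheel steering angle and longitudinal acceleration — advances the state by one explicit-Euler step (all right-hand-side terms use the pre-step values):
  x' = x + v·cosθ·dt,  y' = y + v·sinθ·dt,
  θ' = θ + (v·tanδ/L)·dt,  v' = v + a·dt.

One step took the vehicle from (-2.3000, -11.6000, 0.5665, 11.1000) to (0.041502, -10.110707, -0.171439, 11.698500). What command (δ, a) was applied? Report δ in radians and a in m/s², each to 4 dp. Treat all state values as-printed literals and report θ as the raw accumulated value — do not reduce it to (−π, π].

δ = -0.4888, a = 2.3940

a = (v'−v)/dt = (0.598500)/0.25 = 2.3940
Δθ = θ'−θ = -0.737939;  (v·dt/L) = 11.1000·0.25/2.0 = 1.387500
tan δ = Δθ·L/(v·dt) = -0.531848  →  δ = -0.4888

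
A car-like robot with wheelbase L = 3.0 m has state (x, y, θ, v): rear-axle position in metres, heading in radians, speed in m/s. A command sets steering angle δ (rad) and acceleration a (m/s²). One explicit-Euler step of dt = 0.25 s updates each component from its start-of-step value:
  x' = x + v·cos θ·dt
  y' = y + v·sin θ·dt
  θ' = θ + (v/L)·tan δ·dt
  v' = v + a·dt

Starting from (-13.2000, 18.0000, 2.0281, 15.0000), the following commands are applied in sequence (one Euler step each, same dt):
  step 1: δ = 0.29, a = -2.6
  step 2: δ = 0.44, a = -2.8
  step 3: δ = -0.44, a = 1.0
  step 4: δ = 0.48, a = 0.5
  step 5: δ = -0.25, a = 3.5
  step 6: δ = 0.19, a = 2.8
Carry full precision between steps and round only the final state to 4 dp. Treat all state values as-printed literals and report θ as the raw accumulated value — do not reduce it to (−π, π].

(-30.3949, 28.5247, 2.9720, 15.6000)

after step 1 (δ=0.29, a=-2.6): (-14.855739, 21.364674, 2.401116, 14.350000)
after step 2 (δ=0.44, a=-2.8): (-17.503842, 23.784944, 2.964091, 13.650000)
after step 3 (δ=-0.44, a=1.0): (-20.862724, 24.387492, 2.428578, 13.900000)
after step 4 (δ=0.48, a=0.5): (-23.491192, 26.660549, 3.031619, 14.025000)
after step 5 (δ=-0.25, a=3.5): (-26.976260, 27.045367, 2.733188, 14.900000)
after step 6 (δ=0.19, a=2.8): (-30.394900, 28.524734, 2.971985, 15.600000)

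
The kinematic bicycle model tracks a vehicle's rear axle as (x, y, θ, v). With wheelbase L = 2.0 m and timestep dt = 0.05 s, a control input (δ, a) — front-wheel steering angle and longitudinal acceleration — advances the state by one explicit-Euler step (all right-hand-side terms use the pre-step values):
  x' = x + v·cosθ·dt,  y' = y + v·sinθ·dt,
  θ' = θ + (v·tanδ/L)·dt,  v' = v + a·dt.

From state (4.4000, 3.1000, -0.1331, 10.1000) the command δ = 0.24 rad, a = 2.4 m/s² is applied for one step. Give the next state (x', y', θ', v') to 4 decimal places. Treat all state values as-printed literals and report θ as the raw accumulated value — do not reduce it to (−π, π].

(4.9005, 3.0330, -0.0713, 10.2200)

x' = 4.4000 + 10.1000·cos(-0.1331)·0.05 = 4.9005
y' = 3.1000 + 10.1000·sin(-0.1331)·0.05 = 3.0330
θ' = -0.1331 + (10.1000/2.0)·tan(0.24)·0.05 = -0.0713
v' = 10.1000 + 2.4000·0.05 = 10.2200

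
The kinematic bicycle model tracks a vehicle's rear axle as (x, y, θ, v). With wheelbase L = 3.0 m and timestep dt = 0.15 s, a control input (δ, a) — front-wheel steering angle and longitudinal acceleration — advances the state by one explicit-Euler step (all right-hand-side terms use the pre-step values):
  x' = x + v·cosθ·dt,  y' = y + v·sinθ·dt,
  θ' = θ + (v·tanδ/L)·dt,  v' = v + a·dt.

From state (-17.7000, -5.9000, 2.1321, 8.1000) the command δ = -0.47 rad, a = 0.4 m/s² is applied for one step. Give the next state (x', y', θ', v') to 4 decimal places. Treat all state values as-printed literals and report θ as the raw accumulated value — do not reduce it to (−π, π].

x' = -17.7000 + 8.1000·cos(2.1321)·0.15 = -18.3467
y' = -5.9000 + 8.1000·sin(2.1321)·0.15 = -4.8714
θ' = 2.1321 + (8.1000/3.0)·tan(-0.47)·0.15 = 1.9264
v' = 8.1000 + 0.4000·0.15 = 8.1600

(-18.3467, -4.8714, 1.9264, 8.1600)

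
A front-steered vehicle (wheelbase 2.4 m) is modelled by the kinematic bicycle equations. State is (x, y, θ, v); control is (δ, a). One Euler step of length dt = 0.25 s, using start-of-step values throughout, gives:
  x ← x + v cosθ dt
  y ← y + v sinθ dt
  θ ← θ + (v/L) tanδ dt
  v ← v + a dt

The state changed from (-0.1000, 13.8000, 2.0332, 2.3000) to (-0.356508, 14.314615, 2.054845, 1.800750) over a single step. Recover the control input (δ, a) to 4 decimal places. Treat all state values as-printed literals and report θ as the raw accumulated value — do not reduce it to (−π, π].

δ = 0.0901, a = -1.9970

a = (v'−v)/dt = (-0.499250)/0.25 = -1.9970
Δθ = θ'−θ = 0.021645;  (v·dt/L) = 2.3000·0.25/2.4 = 0.239583
tan δ = Δθ·L/(v·dt) = 0.090344  →  δ = 0.0901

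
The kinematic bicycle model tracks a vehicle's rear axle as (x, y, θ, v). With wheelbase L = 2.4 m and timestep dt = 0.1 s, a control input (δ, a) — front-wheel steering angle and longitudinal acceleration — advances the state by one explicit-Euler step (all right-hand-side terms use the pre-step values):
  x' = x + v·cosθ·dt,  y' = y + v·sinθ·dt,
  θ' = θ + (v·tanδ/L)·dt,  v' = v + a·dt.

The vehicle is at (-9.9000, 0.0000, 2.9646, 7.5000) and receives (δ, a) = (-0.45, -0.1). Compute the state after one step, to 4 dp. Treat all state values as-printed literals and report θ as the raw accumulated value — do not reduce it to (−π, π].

(-10.6383, 0.1321, 2.8136, 7.4900)

x' = -9.9000 + 7.5000·cos(2.9646)·0.1 = -10.6383
y' = 0.0000 + 7.5000·sin(2.9646)·0.1 = 0.1321
θ' = 2.9646 + (7.5000/2.4)·tan(-0.45)·0.1 = 2.8136
v' = 7.5000 − 0.1000·0.1 = 7.4900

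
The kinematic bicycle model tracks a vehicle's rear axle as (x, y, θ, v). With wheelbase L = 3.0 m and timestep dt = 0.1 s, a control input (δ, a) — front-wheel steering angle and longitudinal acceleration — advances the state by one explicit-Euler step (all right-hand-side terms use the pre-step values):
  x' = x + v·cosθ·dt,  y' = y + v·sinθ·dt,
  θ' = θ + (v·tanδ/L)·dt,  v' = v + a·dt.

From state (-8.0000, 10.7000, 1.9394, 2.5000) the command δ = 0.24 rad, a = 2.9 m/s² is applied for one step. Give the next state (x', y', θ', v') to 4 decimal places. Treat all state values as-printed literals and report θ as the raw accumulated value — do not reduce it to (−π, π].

x' = -8.0000 + 2.5000·cos(1.9394)·0.1 = -8.0901
y' = 10.7000 + 2.5000·sin(1.9394)·0.1 = 10.9332
θ' = 1.9394 + (2.5000/3.0)·tan(0.24)·0.1 = 1.9598
v' = 2.5000 + 2.9000·0.1 = 2.7900

(-8.0901, 10.9332, 1.9598, 2.7900)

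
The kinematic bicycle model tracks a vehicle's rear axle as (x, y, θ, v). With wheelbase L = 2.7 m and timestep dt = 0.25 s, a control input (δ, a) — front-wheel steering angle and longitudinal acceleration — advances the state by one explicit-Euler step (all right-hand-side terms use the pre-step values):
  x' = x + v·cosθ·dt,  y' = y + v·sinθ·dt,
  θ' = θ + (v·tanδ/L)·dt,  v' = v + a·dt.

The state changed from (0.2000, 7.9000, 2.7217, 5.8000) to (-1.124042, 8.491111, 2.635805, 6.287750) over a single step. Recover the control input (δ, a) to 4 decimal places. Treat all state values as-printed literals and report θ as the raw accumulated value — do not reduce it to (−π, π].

a = (v'−v)/dt = (0.487750)/0.25 = 1.9510
Δθ = θ'−θ = -0.085895;  (v·dt/L) = 5.8000·0.25/2.7 = 0.537037
tan δ = Δθ·L/(v·dt) = -0.159942  →  δ = -0.1586

δ = -0.1586, a = 1.9510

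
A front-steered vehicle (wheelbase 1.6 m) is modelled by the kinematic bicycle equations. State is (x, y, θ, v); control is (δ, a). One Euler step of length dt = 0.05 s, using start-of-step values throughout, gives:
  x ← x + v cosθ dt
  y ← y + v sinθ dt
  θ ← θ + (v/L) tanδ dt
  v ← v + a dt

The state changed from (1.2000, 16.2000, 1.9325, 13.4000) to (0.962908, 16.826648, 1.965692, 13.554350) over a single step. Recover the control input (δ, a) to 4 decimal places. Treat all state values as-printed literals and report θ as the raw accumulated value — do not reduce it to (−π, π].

a = (v'−v)/dt = (0.154350)/0.05 = 3.0870
Δθ = θ'−θ = 0.033192;  (v·dt/L) = 13.4000·0.05/1.6 = 0.418750
tan δ = Δθ·L/(v·dt) = 0.079264  →  δ = 0.0791

δ = 0.0791, a = 3.0870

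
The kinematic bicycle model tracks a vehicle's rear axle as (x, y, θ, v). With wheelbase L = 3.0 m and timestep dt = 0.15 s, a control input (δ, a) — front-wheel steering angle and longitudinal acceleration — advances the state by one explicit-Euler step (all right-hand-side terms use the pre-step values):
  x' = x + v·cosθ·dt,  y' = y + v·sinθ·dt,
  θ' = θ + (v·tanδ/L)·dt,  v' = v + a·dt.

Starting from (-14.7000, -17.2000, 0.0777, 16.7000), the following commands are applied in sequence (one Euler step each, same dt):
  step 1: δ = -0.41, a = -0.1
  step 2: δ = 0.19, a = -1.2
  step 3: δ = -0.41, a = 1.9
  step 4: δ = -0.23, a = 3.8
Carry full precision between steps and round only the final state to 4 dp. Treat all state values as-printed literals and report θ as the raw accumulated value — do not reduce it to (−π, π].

after step 1 (δ=-0.41, a=-0.1): (-12.202558, -17.005557, -0.285217, 16.685000)
after step 2 (δ=0.19, a=-1.2): (-9.800917, -17.709745, -0.124774, 16.505000)
after step 3 (δ=-0.41, a=1.9): (-7.344414, -18.017854, -0.483454, 16.790000)
after step 4 (δ=-0.23, a=3.8): (-5.114548, -19.188553, -0.680017, 17.360000)

(-5.1145, -19.1886, -0.6800, 17.3600)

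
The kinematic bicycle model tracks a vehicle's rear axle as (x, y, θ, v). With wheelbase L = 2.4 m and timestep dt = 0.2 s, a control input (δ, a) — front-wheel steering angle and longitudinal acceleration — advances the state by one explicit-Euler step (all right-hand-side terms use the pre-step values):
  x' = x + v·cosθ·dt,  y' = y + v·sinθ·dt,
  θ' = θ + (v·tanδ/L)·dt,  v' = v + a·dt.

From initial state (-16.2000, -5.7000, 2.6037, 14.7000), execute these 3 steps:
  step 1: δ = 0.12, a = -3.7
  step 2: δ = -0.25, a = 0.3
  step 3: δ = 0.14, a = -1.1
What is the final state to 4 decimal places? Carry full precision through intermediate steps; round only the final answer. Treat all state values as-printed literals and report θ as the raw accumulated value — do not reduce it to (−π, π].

(-23.4745, -1.3529, 2.6190, 13.8000)

after step 1 (δ=0.12, a=-3.7): (-18.724843, -4.193758, 2.751410, 13.960000)
after step 2 (δ=-0.25, a=0.3): (-21.306995, -3.131799, 2.454362, 14.020000)
after step 3 (δ=0.14, a=-1.1): (-23.474503, -1.352944, 2.619006, 13.800000)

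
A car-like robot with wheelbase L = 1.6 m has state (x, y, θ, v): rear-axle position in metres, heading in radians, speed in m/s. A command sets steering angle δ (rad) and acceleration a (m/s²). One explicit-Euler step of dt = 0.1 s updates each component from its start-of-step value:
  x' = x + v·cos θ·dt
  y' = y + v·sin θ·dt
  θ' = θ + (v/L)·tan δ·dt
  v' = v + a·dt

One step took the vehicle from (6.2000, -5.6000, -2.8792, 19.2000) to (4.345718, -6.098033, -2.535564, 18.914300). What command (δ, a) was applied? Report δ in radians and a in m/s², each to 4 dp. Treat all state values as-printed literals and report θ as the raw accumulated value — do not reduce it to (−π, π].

a = (v'−v)/dt = (-0.285700)/0.1 = -2.8570
Δθ = θ'−θ = 0.343636;  (v·dt/L) = 19.2000·0.1/1.6 = 1.200000
tan δ = Δθ·L/(v·dt) = 0.286363  →  δ = 0.2789

δ = 0.2789, a = -2.8570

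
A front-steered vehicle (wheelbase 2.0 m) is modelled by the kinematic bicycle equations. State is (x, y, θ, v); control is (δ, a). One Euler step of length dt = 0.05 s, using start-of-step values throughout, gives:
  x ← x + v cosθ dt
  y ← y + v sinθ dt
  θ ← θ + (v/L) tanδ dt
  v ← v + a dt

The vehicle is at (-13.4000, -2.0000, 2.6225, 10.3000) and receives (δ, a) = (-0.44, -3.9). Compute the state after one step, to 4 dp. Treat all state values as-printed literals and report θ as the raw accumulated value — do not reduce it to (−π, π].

(-13.8472, -1.7445, 2.5013, 10.1050)

x' = -13.4000 + 10.3000·cos(2.6225)·0.05 = -13.8472
y' = -2.0000 + 10.3000·sin(2.6225)·0.05 = -1.7445
θ' = 2.6225 + (10.3000/2.0)·tan(-0.44)·0.05 = 2.5013
v' = 10.3000 − 3.9000·0.05 = 10.1050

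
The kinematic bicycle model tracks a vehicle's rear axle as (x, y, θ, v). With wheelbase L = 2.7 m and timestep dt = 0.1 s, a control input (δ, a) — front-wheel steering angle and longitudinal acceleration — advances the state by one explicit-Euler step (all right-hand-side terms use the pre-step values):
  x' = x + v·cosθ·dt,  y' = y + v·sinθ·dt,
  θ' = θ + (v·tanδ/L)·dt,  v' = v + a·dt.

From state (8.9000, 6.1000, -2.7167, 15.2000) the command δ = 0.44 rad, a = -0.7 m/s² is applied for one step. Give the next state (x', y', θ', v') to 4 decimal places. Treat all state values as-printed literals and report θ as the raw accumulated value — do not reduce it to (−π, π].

x' = 8.9000 + 15.2000·cos(-2.7167)·0.1 = 7.5152
y' = 6.1000 + 15.2000·sin(-2.7167)·0.1 = 5.4734
θ' = -2.7167 + (15.2000/2.7)·tan(0.44)·0.1 = -2.4517
v' = 15.2000 − 0.7000·0.1 = 15.1300

(7.5152, 5.4734, -2.4517, 15.1300)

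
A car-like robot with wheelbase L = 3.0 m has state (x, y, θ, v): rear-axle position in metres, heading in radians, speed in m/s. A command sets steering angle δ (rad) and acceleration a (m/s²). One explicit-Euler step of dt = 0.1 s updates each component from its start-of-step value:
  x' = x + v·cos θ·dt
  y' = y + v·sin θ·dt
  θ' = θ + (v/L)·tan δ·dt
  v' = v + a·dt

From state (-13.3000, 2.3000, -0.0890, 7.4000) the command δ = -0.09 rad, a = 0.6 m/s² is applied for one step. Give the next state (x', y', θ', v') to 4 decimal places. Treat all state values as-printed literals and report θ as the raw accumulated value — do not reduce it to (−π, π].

(-12.5629, 2.2342, -0.1113, 7.4600)

x' = -13.3000 + 7.4000·cos(-0.0890)·0.1 = -12.5629
y' = 2.3000 + 7.4000·sin(-0.0890)·0.1 = 2.2342
θ' = -0.0890 + (7.4000/3.0)·tan(-0.09)·0.1 = -0.1113
v' = 7.4000 + 0.6000·0.1 = 7.4600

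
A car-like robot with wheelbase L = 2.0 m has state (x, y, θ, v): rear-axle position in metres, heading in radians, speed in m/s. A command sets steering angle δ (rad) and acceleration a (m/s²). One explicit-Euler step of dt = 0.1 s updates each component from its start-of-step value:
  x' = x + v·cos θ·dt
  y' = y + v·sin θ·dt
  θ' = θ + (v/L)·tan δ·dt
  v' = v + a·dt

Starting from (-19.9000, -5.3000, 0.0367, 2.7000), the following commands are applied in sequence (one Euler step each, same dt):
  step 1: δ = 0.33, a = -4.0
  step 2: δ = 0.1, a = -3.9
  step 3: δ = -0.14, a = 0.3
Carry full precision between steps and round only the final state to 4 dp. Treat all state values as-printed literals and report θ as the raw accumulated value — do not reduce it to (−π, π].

(-19.2108, -5.2530, 0.0810, 1.9400)

after step 1 (δ=0.33, a=-4.0): (-19.630182, -5.290093, 0.082941, 2.300000)
after step 2 (δ=0.1, a=-3.9): (-19.400972, -5.271039, 0.094479, 1.910000)
after step 3 (δ=-0.14, a=0.3): (-19.210824, -5.253020, 0.081021, 1.940000)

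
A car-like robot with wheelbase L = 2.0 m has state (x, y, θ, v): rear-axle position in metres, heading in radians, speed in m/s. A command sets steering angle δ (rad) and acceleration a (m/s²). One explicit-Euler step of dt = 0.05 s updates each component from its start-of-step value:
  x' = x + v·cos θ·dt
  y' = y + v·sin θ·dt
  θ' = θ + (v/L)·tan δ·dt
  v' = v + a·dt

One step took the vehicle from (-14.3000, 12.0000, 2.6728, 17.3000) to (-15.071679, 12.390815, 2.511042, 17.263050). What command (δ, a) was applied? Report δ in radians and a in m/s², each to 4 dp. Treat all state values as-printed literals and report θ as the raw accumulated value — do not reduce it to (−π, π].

a = (v'−v)/dt = (-0.036950)/0.05 = -0.7390
Δθ = θ'−θ = -0.161758;  (v·dt/L) = 17.3000·0.05/2.0 = 0.432500
tan δ = Δθ·L/(v·dt) = -0.374007  →  δ = -0.3579

δ = -0.3579, a = -0.7390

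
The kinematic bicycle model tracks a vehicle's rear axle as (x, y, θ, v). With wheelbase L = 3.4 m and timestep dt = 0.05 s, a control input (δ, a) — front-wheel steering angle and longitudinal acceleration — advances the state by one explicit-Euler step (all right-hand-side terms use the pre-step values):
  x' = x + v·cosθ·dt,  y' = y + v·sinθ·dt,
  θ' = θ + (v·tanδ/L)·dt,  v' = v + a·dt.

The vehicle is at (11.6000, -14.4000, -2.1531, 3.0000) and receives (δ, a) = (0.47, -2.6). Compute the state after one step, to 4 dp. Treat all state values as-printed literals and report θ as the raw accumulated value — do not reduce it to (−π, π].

x' = 11.6000 + 3.0000·cos(-2.1531)·0.05 = 11.5175
y' = -14.4000 + 3.0000·sin(-2.1531)·0.05 = -14.5253
θ' = -2.1531 + (3.0000/3.4)·tan(0.47)·0.05 = -2.1307
v' = 3.0000 − 2.6000·0.05 = 2.8700

(11.5175, -14.5253, -2.1307, 2.8700)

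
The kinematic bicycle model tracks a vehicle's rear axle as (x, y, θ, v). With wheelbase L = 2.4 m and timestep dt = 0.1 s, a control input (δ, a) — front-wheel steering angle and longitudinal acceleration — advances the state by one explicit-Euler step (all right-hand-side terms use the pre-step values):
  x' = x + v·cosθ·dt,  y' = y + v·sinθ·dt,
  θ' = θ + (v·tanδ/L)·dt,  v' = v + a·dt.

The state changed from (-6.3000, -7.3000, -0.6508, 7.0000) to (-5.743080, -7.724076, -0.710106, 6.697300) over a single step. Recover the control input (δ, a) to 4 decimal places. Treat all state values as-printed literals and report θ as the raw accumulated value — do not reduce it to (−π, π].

δ = -0.2006, a = -3.0270

a = (v'−v)/dt = (-0.302700)/0.1 = -3.0270
Δθ = θ'−θ = -0.059306;  (v·dt/L) = 7.0000·0.1/2.4 = 0.291667
tan δ = Δθ·L/(v·dt) = -0.203335  →  δ = -0.2006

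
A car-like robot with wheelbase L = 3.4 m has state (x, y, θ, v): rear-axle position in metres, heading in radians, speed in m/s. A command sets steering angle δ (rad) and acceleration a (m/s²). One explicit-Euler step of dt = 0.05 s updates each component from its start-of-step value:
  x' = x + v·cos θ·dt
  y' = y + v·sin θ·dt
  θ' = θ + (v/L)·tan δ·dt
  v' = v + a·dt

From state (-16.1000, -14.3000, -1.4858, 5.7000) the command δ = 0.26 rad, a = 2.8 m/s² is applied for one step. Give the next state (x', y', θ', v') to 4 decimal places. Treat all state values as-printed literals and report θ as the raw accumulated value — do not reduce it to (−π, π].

(-16.0758, -14.5840, -1.4635, 5.8400)

x' = -16.1000 + 5.7000·cos(-1.4858)·0.05 = -16.0758
y' = -14.3000 + 5.7000·sin(-1.4858)·0.05 = -14.5840
θ' = -1.4858 + (5.7000/3.4)·tan(0.26)·0.05 = -1.4635
v' = 5.7000 + 2.8000·0.05 = 5.8400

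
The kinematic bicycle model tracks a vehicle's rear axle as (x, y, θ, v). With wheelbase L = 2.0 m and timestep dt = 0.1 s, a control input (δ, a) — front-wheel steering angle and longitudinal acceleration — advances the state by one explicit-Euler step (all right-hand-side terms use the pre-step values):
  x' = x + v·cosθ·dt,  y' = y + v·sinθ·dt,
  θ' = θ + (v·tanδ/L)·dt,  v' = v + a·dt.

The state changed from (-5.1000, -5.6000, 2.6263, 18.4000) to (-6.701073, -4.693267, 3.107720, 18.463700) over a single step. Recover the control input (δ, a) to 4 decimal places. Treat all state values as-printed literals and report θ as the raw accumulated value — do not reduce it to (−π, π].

δ = 0.4821, a = 0.6370

a = (v'−v)/dt = (0.063700)/0.1 = 0.6370
Δθ = θ'−θ = 0.481420;  (v·dt/L) = 18.4000·0.1/2.0 = 0.920000
tan δ = Δθ·L/(v·dt) = 0.523283  →  δ = 0.4821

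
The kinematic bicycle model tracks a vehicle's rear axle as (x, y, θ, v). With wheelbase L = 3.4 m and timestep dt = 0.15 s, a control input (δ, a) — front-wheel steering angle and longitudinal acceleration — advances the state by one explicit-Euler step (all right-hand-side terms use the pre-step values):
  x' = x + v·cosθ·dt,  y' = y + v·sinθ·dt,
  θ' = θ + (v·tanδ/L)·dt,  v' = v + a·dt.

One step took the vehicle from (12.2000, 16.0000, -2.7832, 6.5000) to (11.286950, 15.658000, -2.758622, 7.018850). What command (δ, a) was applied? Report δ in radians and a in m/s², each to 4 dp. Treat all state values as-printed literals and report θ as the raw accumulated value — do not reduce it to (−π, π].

δ = 0.0855, a = 3.4590

a = (v'−v)/dt = (0.518850)/0.15 = 3.4590
Δθ = θ'−θ = 0.024578;  (v·dt/L) = 6.5000·0.15/3.4 = 0.286765
tan δ = Δθ·L/(v·dt) = 0.085708  →  δ = 0.0855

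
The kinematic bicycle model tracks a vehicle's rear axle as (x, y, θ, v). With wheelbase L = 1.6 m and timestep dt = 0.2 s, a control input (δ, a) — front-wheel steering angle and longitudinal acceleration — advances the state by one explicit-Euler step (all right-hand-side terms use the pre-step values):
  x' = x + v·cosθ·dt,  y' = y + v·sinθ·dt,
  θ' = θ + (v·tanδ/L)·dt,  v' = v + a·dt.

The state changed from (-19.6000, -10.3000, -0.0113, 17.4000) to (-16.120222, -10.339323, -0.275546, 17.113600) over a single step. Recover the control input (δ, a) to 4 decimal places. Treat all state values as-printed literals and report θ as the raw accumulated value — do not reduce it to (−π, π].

a = (v'−v)/dt = (-0.286400)/0.2 = -1.4320
Δθ = θ'−θ = -0.264246;  (v·dt/L) = 17.4000·0.2/1.6 = 2.175000
tan δ = Δθ·L/(v·dt) = -0.121492  →  δ = -0.1209

δ = -0.1209, a = -1.4320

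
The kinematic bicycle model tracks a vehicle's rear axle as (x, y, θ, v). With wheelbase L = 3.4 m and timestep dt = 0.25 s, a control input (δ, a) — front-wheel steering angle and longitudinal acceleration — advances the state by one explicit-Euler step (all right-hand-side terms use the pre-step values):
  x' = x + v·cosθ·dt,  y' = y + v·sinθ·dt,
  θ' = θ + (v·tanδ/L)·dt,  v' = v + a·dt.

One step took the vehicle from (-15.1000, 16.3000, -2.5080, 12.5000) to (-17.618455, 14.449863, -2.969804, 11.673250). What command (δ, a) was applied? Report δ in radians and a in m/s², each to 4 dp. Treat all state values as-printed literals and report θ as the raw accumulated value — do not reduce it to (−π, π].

a = (v'−v)/dt = (-0.826750)/0.25 = -3.3070
Δθ = θ'−θ = -0.461804;  (v·dt/L) = 12.5000·0.25/3.4 = 0.919118
tan δ = Δθ·L/(v·dt) = -0.502443  →  δ = -0.4656

δ = -0.4656, a = -3.3070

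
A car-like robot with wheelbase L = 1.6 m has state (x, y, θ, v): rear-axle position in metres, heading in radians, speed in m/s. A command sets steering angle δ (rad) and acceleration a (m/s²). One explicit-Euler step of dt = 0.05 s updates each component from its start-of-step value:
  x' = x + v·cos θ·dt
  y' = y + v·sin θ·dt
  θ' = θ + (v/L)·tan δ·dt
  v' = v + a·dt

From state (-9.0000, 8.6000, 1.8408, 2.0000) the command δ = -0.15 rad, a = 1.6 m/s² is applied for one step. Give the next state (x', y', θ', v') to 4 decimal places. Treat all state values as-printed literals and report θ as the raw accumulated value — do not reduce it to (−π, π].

(-9.0267, 8.6964, 1.8314, 2.0800)

x' = -9.0000 + 2.0000·cos(1.8408)·0.05 = -9.0267
y' = 8.6000 + 2.0000·sin(1.8408)·0.05 = 8.6964
θ' = 1.8408 + (2.0000/1.6)·tan(-0.15)·0.05 = 1.8314
v' = 2.0000 + 1.6000·0.05 = 2.0800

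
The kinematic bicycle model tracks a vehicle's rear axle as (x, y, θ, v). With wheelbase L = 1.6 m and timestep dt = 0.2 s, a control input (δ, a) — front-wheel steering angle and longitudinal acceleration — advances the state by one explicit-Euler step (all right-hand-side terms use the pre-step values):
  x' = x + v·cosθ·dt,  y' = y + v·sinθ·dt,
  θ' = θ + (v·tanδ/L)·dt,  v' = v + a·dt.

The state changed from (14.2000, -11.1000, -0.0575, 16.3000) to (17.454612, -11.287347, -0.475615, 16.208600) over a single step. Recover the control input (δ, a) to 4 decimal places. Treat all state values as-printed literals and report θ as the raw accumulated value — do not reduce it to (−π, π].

a = (v'−v)/dt = (-0.091400)/0.2 = -0.4570
Δθ = θ'−θ = -0.418115;  (v·dt/L) = 16.3000·0.2/1.6 = 2.037500
tan δ = Δθ·L/(v·dt) = -0.205210  →  δ = -0.2024

δ = -0.2024, a = -0.4570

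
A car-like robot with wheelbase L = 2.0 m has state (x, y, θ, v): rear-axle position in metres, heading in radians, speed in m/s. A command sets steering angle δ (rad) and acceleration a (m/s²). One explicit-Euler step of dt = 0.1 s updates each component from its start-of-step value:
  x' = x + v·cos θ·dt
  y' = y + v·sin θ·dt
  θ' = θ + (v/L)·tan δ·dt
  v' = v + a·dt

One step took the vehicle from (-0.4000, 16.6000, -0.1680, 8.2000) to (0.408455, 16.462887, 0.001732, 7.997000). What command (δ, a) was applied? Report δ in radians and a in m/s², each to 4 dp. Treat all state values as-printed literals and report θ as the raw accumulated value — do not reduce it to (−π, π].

δ = 0.3925, a = -2.0300

a = (v'−v)/dt = (-0.203000)/0.1 = -2.0300
Δθ = θ'−θ = 0.169732;  (v·dt/L) = 8.2000·0.1/2.0 = 0.410000
tan δ = Δθ·L/(v·dt) = 0.413980  →  δ = 0.3925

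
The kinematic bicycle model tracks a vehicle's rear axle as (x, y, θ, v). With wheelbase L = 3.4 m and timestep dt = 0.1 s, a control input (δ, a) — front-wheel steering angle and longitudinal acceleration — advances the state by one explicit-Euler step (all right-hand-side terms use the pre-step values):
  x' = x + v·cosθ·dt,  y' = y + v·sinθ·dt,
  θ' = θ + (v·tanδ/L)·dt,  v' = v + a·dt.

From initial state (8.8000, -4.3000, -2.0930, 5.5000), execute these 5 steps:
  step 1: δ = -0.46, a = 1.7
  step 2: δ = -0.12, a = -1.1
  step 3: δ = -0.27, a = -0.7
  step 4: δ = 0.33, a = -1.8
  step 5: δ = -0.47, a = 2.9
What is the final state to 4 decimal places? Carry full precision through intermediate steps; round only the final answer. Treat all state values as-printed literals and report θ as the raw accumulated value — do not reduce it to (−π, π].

(7.2351, -6.5612, -2.2625, 5.6000)

after step 1 (δ=-0.46, a=1.7): (8.525665, -4.776697, -2.173146, 5.670000)
after step 2 (δ=-0.12, a=-1.1): (8.204414, -5.243909, -2.193255, 5.560000)
after step 3 (δ=-0.27, a=-0.7): (7.880247, -5.695630, -2.238513, 5.490000)
after step 4 (δ=0.33, a=-1.8): (7.540309, -6.126725, -2.183205, 5.310000)
after step 5 (δ=-0.47, a=2.9): (7.235069, -6.561225, -2.262537, 5.600000)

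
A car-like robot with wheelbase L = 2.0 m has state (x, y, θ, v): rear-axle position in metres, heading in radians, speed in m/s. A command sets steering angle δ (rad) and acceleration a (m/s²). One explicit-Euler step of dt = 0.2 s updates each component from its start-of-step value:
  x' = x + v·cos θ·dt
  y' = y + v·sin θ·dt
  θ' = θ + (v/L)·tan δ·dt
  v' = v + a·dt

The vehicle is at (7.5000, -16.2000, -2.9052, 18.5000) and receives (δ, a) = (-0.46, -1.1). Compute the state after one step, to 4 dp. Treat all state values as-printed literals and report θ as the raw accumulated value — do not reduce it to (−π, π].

x' = 7.5000 + 18.5000·cos(-2.9052)·0.2 = 3.9029
y' = -16.2000 + 18.5000·sin(-2.9052)·0.2 = -17.0665
θ' = -2.9052 + (18.5000/2.0)·tan(-0.46)·0.2 = -3.8218
v' = 18.5000 − 1.1000·0.2 = 18.2800

(3.9029, -17.0665, -3.8218, 18.2800)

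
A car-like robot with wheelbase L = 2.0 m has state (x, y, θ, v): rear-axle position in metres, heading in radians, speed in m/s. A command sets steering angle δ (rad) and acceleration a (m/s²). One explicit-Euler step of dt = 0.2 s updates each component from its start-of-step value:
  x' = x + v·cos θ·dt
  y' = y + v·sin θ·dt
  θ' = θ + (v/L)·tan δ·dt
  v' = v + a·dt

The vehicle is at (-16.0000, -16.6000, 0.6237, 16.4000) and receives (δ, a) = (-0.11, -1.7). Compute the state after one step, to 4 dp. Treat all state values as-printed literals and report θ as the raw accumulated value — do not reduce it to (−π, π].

(-13.3375, -14.6843, 0.4426, 16.0600)

x' = -16.0000 + 16.4000·cos(0.6237)·0.2 = -13.3375
y' = -16.6000 + 16.4000·sin(0.6237)·0.2 = -14.6843
θ' = 0.6237 + (16.4000/2.0)·tan(-0.11)·0.2 = 0.4426
v' = 16.4000 − 1.7000·0.2 = 16.0600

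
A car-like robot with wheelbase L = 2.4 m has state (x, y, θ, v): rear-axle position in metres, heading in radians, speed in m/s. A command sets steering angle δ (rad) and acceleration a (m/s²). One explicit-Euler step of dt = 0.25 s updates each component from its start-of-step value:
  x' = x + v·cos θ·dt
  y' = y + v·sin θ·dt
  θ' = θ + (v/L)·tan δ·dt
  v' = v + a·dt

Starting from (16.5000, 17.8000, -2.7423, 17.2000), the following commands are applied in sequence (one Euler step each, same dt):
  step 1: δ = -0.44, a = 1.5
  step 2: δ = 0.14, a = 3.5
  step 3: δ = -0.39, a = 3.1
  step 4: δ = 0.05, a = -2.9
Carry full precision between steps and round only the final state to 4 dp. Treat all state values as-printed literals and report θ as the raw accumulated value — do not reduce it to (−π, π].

(1.3457, 22.8517, -4.0176, 18.5000)

after step 1 (δ=-0.44, a=1.5): (12.538254, 16.128303, -3.585782, 17.575000)
after step 2 (δ=0.14, a=3.5): (8.570876, 18.016411, -3.327792, 18.450000)
after step 3 (δ=-0.39, a=3.1): (4.038104, 18.870301, -4.117788, 19.225000)
after step 4 (δ=0.05, a=-2.9): (1.345747, 22.851665, -4.017574, 18.500000)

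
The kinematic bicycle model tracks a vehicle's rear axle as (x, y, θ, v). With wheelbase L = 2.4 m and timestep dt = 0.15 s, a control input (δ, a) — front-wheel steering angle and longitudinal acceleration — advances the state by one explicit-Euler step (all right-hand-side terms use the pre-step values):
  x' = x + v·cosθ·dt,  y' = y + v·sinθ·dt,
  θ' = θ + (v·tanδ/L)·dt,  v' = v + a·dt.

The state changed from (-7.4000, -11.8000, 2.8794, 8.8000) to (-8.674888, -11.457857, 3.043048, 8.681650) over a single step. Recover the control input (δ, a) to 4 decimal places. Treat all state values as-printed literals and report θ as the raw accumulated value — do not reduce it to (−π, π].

δ = 0.2892, a = -0.7890

a = (v'−v)/dt = (-0.118350)/0.15 = -0.7890
Δθ = θ'−θ = 0.163648;  (v·dt/L) = 8.8000·0.15/2.4 = 0.550000
tan δ = Δθ·L/(v·dt) = 0.297542  →  δ = 0.2892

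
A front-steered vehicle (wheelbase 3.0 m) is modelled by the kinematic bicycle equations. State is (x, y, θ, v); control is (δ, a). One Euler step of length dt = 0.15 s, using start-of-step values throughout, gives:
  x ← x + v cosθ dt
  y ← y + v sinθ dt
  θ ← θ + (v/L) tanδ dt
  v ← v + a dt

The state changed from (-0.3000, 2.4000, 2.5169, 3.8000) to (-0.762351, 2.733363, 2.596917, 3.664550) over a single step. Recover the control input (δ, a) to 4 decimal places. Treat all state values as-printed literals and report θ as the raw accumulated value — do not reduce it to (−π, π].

a = (v'−v)/dt = (-0.135450)/0.15 = -0.9030
Δθ = θ'−θ = 0.080017;  (v·dt/L) = 3.8000·0.15/3.0 = 0.190000
tan δ = Δθ·L/(v·dt) = 0.421142  →  δ = 0.3986

δ = 0.3986, a = -0.9030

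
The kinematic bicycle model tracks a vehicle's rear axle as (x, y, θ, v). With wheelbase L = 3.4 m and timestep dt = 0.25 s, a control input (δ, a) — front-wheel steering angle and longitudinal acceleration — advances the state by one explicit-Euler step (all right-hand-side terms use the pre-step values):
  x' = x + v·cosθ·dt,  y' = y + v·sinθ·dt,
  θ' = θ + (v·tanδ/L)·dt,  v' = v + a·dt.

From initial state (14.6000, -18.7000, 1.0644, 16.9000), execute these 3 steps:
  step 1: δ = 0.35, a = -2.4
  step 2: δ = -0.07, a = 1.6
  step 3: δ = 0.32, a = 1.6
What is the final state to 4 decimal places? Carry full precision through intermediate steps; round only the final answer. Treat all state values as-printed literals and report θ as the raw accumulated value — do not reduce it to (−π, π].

after step 1 (δ=0.35, a=-2.4): (16.649248, -15.005246, 1.518002, 16.300000)
after step 2 (δ=-0.07, a=1.6): (16.864286, -10.935923, 1.433967, 16.700000)
after step 3 (δ=0.32, a=1.6): (17.433767, -6.799945, 1.840894, 17.100000)

(17.4338, -6.7999, 1.8409, 17.1000)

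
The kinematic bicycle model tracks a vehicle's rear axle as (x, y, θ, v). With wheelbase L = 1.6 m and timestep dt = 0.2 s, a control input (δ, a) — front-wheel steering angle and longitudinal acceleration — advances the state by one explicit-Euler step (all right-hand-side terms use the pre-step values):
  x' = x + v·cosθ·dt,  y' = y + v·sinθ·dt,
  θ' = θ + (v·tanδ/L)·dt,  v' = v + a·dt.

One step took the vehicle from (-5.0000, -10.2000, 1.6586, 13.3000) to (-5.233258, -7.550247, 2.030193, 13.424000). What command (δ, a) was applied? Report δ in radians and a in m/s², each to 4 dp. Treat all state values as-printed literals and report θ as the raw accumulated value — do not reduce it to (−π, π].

a = (v'−v)/dt = (0.124000)/0.2 = 0.6200
Δθ = θ'−θ = 0.371593;  (v·dt/L) = 13.3000·0.2/1.6 = 1.662500
tan δ = Δθ·L/(v·dt) = 0.223515  →  δ = 0.2199

δ = 0.2199, a = 0.6200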